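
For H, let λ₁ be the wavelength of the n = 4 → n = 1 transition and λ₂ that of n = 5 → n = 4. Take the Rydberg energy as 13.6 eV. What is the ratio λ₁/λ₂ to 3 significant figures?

λ ∝ 1/ΔE ∝ 1/(1/n_f² − 1/n_i²), and the Z² and hc factors cancel in the ratio.
λ₁/λ₂ = (1/4² − 1/5²)/(1/1² − 1/4²) = 0.02250/0.9375 = 0.0240.

0.0240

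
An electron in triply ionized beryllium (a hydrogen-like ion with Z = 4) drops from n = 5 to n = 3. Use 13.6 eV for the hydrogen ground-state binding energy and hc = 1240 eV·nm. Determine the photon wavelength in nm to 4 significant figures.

For Z = 4 the level energies scale as Z², so the effective Rydberg energy is 13.6 × 16 = 217.6 eV.
ΔE = 217.6 × (1/3² − 1/5²) = 217.6 × 0.07111 = 15.47 eV.
λ = hc/ΔE = 1240 / 15.47 = 80.14 nm.

80.14 nm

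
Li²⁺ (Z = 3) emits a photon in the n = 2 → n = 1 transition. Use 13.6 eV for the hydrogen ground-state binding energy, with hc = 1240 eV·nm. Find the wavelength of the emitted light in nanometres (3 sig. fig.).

For Z = 3 the level energies scale as Z², so the effective Rydberg energy is 13.6 × 9 = 122.4 eV.
ΔE = 122.4 × (1/1² − 1/2²) = 122.4 × 0.7500 = 91.80 eV.
λ = hc/ΔE = 1240 / 91.80 = 13.5 nm.

13.5 nm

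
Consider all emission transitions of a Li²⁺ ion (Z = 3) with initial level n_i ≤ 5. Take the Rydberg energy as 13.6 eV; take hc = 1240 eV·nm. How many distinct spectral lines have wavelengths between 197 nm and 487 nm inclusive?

2

Enumerate all n_i → n_f pairs with 1 ≤ n_f < n_i ≤ 5 and compute λ = 1240 / [13.6·9·(1/n_f² − 1/n_i²)].
Lines falling in [197, 487] nm: 4→3 (208.4 nm), 5→4 (450.3 nm).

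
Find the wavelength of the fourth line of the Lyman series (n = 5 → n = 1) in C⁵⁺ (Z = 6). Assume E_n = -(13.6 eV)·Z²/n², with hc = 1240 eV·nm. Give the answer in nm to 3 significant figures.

2.64 nm

The Lyman series terminates on n_f = 1; the fourth line has n_i = 1+4 = 5.
ΔE = 489.6 × (1/1² − 1/5²) = 470.0 eV.
λ = 1240 / 470.0 = 2.64 nm.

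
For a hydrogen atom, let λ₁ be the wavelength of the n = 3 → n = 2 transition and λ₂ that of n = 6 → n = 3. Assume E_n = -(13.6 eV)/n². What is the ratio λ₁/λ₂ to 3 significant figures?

0.600

λ ∝ 1/ΔE ∝ 1/(1/n_f² − 1/n_i²), and the Z² and hc factors cancel in the ratio.
λ₁/λ₂ = (1/3² − 1/6²)/(1/2² − 1/3²) = 0.08333/0.1389 = 0.600.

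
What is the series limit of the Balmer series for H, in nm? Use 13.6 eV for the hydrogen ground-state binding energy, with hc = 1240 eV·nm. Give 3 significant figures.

365 nm

The Balmer series has lower level n_f = 2; the series limit corresponds to n_i → ∞.
ΔE_max = 13.6 × 1 / 2² = 3.400 eV.
λ_min = 1240 / 3.400 = 365 nm.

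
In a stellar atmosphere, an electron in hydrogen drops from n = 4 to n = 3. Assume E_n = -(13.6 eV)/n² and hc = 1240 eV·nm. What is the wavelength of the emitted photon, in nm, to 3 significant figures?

ΔE = 13.60 × (1/3² − 1/4²) = 13.60 × 0.04861 = 0.6611 eV.
λ = hc/ΔE = 1240 / 0.6611 = 1880 nm.

1880 nm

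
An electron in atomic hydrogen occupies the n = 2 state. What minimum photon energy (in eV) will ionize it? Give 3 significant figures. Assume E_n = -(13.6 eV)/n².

E_2 = −13.60/4 = −3.40 eV, so ionization (to E = 0) requires 3.40 eV.

3.40 eV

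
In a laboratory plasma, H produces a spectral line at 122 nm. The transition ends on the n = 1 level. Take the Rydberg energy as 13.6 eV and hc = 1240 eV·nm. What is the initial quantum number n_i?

The photon energy is ΔE = hc/λ = 1240 / 122 = 10.16 eV.
With Z = 1, ΔE = 13.60 × (1/n_f² − 1/n_i²), so 1/n_f² − 1/n_i² = 0.7473.
With n_f = 1: 1/n_i² = 1/1 − 0.7473 = 0.2527, so n_i ≈ 1.99.

n_i = 2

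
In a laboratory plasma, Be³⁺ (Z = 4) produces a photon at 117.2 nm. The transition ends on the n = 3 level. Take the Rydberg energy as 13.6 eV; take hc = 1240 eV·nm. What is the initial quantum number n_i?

The photon energy is ΔE = hc/λ = 1240 / 117.2 = 10.58 eV.
With Z = 4, ΔE = 217.6 × (1/n_f² − 1/n_i²), so 1/n_f² − 1/n_i² = 0.04862.
With n_f = 3: 1/n_i² = 1/9 − 0.04862 = 0.06249, so n_i ≈ 4.00.

n_i = 4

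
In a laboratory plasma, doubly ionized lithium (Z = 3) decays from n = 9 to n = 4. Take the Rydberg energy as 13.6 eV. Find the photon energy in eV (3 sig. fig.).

The Bohr energies scale as Z², so for Z = 3: E_n = −122.4/n² eV.
E_9 = −122.4/81 = −1.511 eV and E_4 = −122.4/16 = −7.650 eV.
The photon energy is |E_9 − E_4| = 6.14 eV.

6.14 eV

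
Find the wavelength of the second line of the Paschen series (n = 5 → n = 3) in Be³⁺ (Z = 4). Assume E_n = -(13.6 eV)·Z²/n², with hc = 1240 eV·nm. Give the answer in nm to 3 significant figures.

80.1 nm

The Paschen series terminates on n_f = 3; the second line has n_i = 3+2 = 5.
ΔE = 217.6 × (1/3² − 1/5²) = 15.47 eV.
λ = 1240 / 15.47 = 80.1 nm.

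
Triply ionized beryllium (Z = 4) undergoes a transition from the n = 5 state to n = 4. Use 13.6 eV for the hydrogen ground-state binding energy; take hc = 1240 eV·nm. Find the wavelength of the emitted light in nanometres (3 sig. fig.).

253 nm

For Z = 4 the level energies scale as Z², so the effective Rydberg energy is 13.6 × 16 = 217.6 eV.
ΔE = 217.6 × (1/4² − 1/5²) = 217.6 × 0.02250 = 4.896 eV.
λ = hc/ΔE = 1240 / 4.896 = 253 nm.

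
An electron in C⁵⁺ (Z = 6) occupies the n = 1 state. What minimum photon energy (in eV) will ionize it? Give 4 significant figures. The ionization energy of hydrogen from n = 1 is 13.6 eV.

E_n = −13.6 Z²/n² = −489.6/n² eV for Z = 6.
E_1 = −489.6/1 = −489.6 eV, so ionization (to E = 0) requires 489.6 eV.

489.6 eV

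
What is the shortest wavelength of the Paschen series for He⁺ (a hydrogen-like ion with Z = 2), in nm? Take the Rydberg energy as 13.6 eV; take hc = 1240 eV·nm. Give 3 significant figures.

205 nm

The Paschen series has lower level n_f = 3; the series limit corresponds to n_i → ∞.
ΔE_max = 13.6 × 4 / 3² = 6.044 eV.
λ_min = 1240 / 6.044 = 205 nm.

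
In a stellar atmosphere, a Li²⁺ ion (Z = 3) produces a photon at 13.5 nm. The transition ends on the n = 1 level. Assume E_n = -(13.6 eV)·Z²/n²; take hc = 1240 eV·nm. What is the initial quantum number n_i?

n_i = 2

The photon energy is ΔE = hc/λ = 1240 / 13.5 = 91.85 eV.
With Z = 3, ΔE = 122.4 × (1/n_f² − 1/n_i²), so 1/n_f² − 1/n_i² = 0.7504.
With n_f = 1: 1/n_i² = 1/1 − 0.7504 = 0.2496, so n_i ≈ 2.00.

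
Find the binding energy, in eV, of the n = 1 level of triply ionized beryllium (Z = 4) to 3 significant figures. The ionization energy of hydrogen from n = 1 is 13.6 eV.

218 eV

E_n = −13.6 Z²/n² = −217.6/n² eV for Z = 4.
E_1 = −217.6/1 = −218 eV, so ionization (to E = 0) requires 218 eV.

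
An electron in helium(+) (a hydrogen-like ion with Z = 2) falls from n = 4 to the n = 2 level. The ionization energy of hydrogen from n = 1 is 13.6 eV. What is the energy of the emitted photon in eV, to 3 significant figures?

10.2 eV

The Bohr energies scale as Z², so for Z = 2: E_n = −54.40/n² eV.
E_4 = −54.40/16 = −3.400 eV and E_2 = −54.40/4 = −13.60 eV.
The photon energy is |E_4 − E_2| = 10.2 eV.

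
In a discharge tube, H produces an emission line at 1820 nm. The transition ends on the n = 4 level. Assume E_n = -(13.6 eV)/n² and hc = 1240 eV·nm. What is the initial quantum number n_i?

n_i = 9

The photon energy is ΔE = hc/λ = 1240 / 1820 = 0.6813 eV.
With Z = 1, ΔE = 13.60 × (1/n_f² − 1/n_i²), so 1/n_f² − 1/n_i² = 0.05010.
With n_f = 4: 1/n_i² = 1/16 − 0.05010 = 0.01240, so n_i ≈ 8.98.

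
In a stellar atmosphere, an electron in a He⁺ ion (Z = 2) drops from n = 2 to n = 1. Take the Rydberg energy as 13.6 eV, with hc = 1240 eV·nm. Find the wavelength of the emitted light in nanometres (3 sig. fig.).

30.4 nm

For Z = 2 the level energies scale as Z², so the effective Rydberg energy is 13.6 × 4 = 54.40 eV.
ΔE = 54.40 × (1/1² − 1/2²) = 54.40 × 0.7500 = 40.80 eV.
λ = hc/ΔE = 1240 / 40.80 = 30.4 nm.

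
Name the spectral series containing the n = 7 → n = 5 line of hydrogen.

The series is set by the lower level: n_f = 5 is the Pfund series.

Pfund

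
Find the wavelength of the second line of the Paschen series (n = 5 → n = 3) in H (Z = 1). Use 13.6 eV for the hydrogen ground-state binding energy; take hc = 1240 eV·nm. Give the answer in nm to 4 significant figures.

1282 nm

The Paschen series terminates on n_f = 3; the second line has n_i = 3+2 = 5.
ΔE = 13.60 × (1/3² − 1/5²) = 0.9671 eV.
λ = 1240 / 0.9671 = 1282 nm.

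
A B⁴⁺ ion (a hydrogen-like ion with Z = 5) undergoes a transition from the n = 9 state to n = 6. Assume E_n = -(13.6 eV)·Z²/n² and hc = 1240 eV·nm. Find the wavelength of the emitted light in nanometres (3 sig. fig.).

236 nm

For Z = 5 the level energies scale as Z², so the effective Rydberg energy is 13.6 × 25 = 340.0 eV.
ΔE = 340.0 × (1/6² − 1/9²) = 340.0 × 0.01543 = 5.247 eV.
λ = hc/ΔE = 1240 / 5.247 = 236 nm.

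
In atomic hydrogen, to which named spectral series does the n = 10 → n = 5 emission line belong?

Pfund

The series is set by the lower level: n_f = 5 is the Pfund series.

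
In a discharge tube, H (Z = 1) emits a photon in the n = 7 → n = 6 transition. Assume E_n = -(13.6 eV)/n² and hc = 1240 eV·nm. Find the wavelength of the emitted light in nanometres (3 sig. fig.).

12400 nm

ΔE = 13.60 × (1/6² − 1/7²) = 13.60 × 0.007370 = 0.1002 eV.
λ = hc/ΔE = 1240 / 0.1002 = 12400 nm.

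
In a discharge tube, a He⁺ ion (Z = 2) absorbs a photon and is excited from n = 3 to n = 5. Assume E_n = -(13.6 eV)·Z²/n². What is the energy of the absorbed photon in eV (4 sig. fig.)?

The Bohr energies scale as Z², so for Z = 2: E_n = −54.40/n² eV.
E_5 = −54.40/25 = −2.176 eV and E_3 = −54.40/9 = −6.044 eV.
The photon energy is |E_5 − E_3| = 3.868 eV.

3.868 eV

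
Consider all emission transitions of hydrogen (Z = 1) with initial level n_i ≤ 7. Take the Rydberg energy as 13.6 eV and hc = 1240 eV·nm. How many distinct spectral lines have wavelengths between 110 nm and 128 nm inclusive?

Enumerate all n_i → n_f pairs with 1 ≤ n_f < n_i ≤ 7 and compute λ = 1240 / [13.6·1·(1/n_f² − 1/n_i²)].
Lines falling in [110, 128] nm: 2→1 (121.6 nm).

1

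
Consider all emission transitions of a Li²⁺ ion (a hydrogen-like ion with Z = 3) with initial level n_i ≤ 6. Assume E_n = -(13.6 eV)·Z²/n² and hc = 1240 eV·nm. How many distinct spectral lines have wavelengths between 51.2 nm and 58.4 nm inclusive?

Enumerate all n_i → n_f pairs with 1 ≤ n_f < n_i ≤ 6 and compute λ = 1240 / [13.6·9·(1/n_f² − 1/n_i²)].
Lines falling in [51.2, 58.4] nm: 4→2 (54.03 nm).

1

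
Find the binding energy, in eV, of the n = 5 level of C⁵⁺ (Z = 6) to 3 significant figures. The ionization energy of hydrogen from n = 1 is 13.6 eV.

E_n = −13.6 Z²/n² = −489.6/n² eV for Z = 6.
E_5 = −489.6/25 = −19.6 eV, so ionization (to E = 0) requires 19.6 eV.

19.6 eV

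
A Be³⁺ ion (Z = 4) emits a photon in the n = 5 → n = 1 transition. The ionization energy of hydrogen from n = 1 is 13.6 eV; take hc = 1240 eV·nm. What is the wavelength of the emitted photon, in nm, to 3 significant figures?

For Z = 4 the level energies scale as Z², so the effective Rydberg energy is 13.6 × 16 = 217.6 eV.
ΔE = 217.6 × (1/1² − 1/5²) = 217.6 × 0.9600 = 208.9 eV.
λ = hc/ΔE = 1240 / 208.9 = 5.94 nm.

5.94 nm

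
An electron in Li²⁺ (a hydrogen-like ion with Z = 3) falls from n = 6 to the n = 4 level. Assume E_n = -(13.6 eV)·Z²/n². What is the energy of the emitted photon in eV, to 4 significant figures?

The Bohr energies scale as Z², so for Z = 3: E_n = −122.4/n² eV.
E_6 = −122.4/36 = −3.400 eV and E_4 = −122.4/16 = −7.650 eV.
The photon energy is |E_6 − E_4| = 4.250 eV.

4.250 eV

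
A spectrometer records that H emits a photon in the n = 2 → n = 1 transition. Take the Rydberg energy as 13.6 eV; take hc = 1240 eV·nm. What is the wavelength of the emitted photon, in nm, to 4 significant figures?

121.6 nm

ΔE = 13.60 × (1/1² − 1/2²) = 13.60 × 0.7500 = 10.20 eV.
λ = hc/ΔE = 1240 / 10.20 = 121.6 nm.
This line belongs to the Lyman series.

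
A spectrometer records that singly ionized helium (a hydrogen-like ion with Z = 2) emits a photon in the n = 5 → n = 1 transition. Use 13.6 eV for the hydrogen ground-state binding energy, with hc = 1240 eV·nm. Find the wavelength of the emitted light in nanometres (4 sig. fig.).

For Z = 2 the level energies scale as Z², so the effective Rydberg energy is 13.6 × 4 = 54.40 eV.
ΔE = 54.40 × (1/1² − 1/5²) = 54.40 × 0.9600 = 52.22 eV.
λ = hc/ΔE = 1240 / 52.22 = 23.74 nm.

23.74 nm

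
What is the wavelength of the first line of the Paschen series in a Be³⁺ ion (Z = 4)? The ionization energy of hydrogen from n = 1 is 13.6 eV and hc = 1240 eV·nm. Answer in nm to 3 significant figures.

117 nm

The Paschen series terminates on n_f = 3; the first line has n_i = 3+1 = 4.
ΔE = 217.6 × (1/3² − 1/4²) = 10.58 eV.
λ = 1240 / 10.58 = 117 nm.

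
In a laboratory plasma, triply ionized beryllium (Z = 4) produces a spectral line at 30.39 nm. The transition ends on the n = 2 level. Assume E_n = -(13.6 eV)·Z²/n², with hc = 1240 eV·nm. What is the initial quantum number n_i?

n_i = 4

The photon energy is ΔE = hc/λ = 1240 / 30.39 = 40.80 eV.
With Z = 4, ΔE = 217.6 × (1/n_f² − 1/n_i²), so 1/n_f² − 1/n_i² = 0.1875.
With n_f = 2: 1/n_i² = 1/4 − 0.1875 = 0.06249, so n_i ≈ 4.00.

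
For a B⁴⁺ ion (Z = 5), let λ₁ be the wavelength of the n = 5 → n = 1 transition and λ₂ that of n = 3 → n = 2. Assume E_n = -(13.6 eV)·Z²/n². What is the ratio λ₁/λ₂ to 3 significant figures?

0.145

λ ∝ 1/ΔE ∝ 1/(1/n_f² − 1/n_i²), and the Z² and hc factors cancel in the ratio.
λ₁/λ₂ = (1/2² − 1/3²)/(1/1² − 1/5²) = 0.1389/0.9600 = 0.145.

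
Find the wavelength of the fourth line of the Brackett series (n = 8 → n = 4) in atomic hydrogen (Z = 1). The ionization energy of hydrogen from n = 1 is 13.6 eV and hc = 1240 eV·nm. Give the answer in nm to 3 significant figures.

The Brackett series terminates on n_f = 4; the fourth line has n_i = 4+4 = 8.
ΔE = 13.60 × (1/4² − 1/8²) = 0.6375 eV.
λ = 1240 / 0.6375 = 1950 nm.

1950 nm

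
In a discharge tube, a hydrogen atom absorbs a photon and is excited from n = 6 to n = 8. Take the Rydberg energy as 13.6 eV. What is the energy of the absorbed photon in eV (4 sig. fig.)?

E_8 = −13.60/64 = −0.2125 eV and E_6 = −13.60/36 = −0.3778 eV.
The photon energy is |E_8 − E_6| = 0.1653 eV.

0.1653 eV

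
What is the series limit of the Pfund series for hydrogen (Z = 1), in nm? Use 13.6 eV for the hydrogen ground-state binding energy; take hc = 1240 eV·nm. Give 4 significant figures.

The Pfund series has lower level n_f = 5; the series limit corresponds to n_i → ∞.
ΔE_max = 13.6 × 1 / 5² = 0.5440 eV.
λ_min = 1240 / 0.5440 = 2279 nm.

2279 nm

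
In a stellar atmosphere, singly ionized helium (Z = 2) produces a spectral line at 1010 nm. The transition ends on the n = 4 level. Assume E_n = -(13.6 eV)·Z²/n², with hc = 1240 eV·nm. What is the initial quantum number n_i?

The photon energy is ΔE = hc/λ = 1240 / 1010 = 1.228 eV.
With Z = 2, ΔE = 54.40 × (1/n_f² − 1/n_i²), so 1/n_f² − 1/n_i² = 0.02257.
With n_f = 4: 1/n_i² = 1/16 − 0.02257 = 0.03993, so n_i ≈ 5.00.

n_i = 5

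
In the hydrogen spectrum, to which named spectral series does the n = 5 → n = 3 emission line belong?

Paschen

The series is set by the lower level: n_f = 3 is the Paschen series.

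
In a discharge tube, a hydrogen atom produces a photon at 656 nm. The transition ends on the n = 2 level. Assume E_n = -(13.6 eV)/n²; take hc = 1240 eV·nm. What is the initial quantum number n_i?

The photon energy is ΔE = hc/λ = 1240 / 656 = 1.890 eV.
With Z = 1, ΔE = 13.60 × (1/n_f² − 1/n_i²), so 1/n_f² − 1/n_i² = 0.1390.
With n_f = 2: 1/n_i² = 1/4 − 0.1390 = 0.1110, so n_i ≈ 3.00.

n_i = 3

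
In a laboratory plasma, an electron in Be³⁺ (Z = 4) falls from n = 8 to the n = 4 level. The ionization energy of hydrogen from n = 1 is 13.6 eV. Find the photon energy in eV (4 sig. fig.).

10.20 eV

The Bohr energies scale as Z², so for Z = 4: E_n = −217.6/n² eV.
E_8 = −217.6/64 = −3.400 eV and E_4 = −217.6/16 = −13.60 eV.
The photon energy is |E_8 − E_4| = 10.20 eV.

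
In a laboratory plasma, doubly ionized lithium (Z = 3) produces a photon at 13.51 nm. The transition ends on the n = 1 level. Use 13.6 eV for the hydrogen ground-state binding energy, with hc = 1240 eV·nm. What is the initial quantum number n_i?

The photon energy is ΔE = hc/λ = 1240 / 13.51 = 91.78 eV.
With Z = 3, ΔE = 122.4 × (1/n_f² − 1/n_i²), so 1/n_f² − 1/n_i² = 0.7499.
With n_f = 1: 1/n_i² = 1/1 − 0.7499 = 0.2501, so n_i ≈ 2.00.

n_i = 2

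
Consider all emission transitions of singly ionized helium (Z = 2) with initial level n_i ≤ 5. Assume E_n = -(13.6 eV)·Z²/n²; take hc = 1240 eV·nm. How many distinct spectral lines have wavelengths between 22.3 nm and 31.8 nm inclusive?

4

Enumerate all n_i → n_f pairs with 1 ≤ n_f < n_i ≤ 5 and compute λ = 1240 / [13.6·4·(1/n_f² − 1/n_i²)].
Lines falling in [22.3, 31.8] nm: 5→1 (23.74 nm), 4→1 (24.31 nm), 3→1 (25.64 nm), 2→1 (30.39 nm).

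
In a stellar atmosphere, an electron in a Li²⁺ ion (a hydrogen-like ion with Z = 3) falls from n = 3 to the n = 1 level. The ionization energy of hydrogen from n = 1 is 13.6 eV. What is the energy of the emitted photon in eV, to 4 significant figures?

The Bohr energies scale as Z², so for Z = 3: E_n = −122.4/n² eV.
E_3 = −122.4/9 = −13.60 eV and E_1 = −122.4/1 = −122.4 eV.
The photon energy is |E_3 − E_1| = 108.8 eV.

108.8 eV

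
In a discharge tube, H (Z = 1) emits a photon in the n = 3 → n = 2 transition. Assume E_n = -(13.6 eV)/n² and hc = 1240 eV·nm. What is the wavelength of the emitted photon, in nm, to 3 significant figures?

656 nm

ΔE = 13.60 × (1/2² − 1/3²) = 13.60 × 0.1389 = 1.889 eV.
λ = hc/ΔE = 1240 / 1.889 = 656 nm.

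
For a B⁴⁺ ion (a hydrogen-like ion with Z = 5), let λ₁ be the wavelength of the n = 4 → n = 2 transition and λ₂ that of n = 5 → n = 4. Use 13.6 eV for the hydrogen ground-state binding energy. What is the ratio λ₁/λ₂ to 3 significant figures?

λ ∝ 1/ΔE ∝ 1/(1/n_f² − 1/n_i²), and the Z² and hc factors cancel in the ratio.
λ₁/λ₂ = (1/4² − 1/5²)/(1/2² − 1/4²) = 0.02250/0.1875 = 0.120.

0.120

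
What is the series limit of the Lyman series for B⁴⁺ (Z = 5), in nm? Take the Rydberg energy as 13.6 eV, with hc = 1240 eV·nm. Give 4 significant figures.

3.647 nm

The Lyman series has lower level n_f = 1; the series limit corresponds to n_i → ∞.
ΔE_max = 13.6 × 25 / 1² = 340.0 eV.
λ_min = 1240 / 340.0 = 3.647 nm.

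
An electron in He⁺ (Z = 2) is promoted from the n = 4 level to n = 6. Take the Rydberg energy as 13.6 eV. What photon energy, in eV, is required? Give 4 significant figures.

The Bohr energies scale as Z², so for Z = 2: E_n = −54.40/n² eV.
E_6 = −54.40/36 = −1.511 eV and E_4 = −54.40/16 = −3.400 eV.
The photon energy is |E_6 − E_4| = 1.889 eV.

1.889 eV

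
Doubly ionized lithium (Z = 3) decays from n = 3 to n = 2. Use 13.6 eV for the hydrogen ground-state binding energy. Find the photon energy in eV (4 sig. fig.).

17.00 eV

The Bohr energies scale as Z², so for Z = 3: E_n = −122.4/n² eV.
E_3 = −122.4/9 = −13.60 eV and E_2 = −122.4/4 = −30.60 eV.
The photon energy is |E_3 − E_2| = 17.00 eV.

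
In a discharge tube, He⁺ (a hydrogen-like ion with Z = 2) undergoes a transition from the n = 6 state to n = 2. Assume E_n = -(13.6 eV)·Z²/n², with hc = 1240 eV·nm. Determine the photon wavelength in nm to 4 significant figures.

For Z = 2 the level energies scale as Z², so the effective Rydberg energy is 13.6 × 4 = 54.40 eV.
ΔE = 54.40 × (1/2² − 1/6²) = 54.40 × 0.2222 = 12.09 eV.
λ = hc/ΔE = 1240 / 12.09 = 102.6 nm.

102.6 nm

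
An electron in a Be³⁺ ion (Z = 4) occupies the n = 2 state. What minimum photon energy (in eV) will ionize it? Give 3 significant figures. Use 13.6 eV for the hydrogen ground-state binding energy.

E_n = −13.6 Z²/n² = −217.6/n² eV for Z = 4.
E_2 = −217.6/4 = −54.4 eV, so ionization (to E = 0) requires 54.4 eV.

54.4 eV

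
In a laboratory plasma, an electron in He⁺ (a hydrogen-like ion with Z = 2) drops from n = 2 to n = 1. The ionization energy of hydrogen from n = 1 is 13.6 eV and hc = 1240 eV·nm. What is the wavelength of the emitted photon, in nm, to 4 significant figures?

For Z = 2 the level energies scale as Z², so the effective Rydberg energy is 13.6 × 4 = 54.40 eV.
ΔE = 54.40 × (1/1² − 1/2²) = 54.40 × 0.7500 = 40.80 eV.
λ = hc/ΔE = 1240 / 40.80 = 30.39 nm.

30.39 nm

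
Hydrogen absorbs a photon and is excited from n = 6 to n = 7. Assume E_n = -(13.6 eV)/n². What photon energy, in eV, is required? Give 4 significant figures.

E_7 = −13.60/49 = −0.2776 eV and E_6 = −13.60/36 = −0.3778 eV.
The photon energy is |E_7 − E_6| = 0.1002 eV.

0.1002 eV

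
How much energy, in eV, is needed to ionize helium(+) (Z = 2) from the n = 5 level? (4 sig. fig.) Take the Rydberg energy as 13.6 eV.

E_n = −13.6 Z²/n² = −54.40/n² eV for Z = 2.
E_5 = −54.40/25 = −2.176 eV, so ionization (to E = 0) requires 2.176 eV.

2.176 eV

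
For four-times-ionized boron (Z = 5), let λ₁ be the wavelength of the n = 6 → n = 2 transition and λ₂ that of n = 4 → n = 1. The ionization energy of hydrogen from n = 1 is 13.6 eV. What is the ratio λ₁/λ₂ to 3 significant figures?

4.22

λ ∝ 1/ΔE ∝ 1/(1/n_f² − 1/n_i²), and the Z² and hc factors cancel in the ratio.
λ₁/λ₂ = (1/1² − 1/4²)/(1/2² − 1/6²) = 0.9375/0.2222 = 4.22.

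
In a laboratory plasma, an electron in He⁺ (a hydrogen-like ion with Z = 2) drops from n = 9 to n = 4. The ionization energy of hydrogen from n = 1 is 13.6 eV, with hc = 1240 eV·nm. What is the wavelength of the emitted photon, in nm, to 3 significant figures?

454 nm

For Z = 2 the level energies scale as Z², so the effective Rydberg energy is 13.6 × 4 = 54.40 eV.
ΔE = 54.40 × (1/4² − 1/9²) = 54.40 × 0.05015 = 2.728 eV.
λ = hc/ΔE = 1240 / 2.728 = 454 nm.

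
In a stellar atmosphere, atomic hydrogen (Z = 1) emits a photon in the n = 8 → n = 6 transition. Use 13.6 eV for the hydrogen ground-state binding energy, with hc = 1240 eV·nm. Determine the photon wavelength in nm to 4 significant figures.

ΔE = 13.60 × (1/6² − 1/8²) = 13.60 × 0.01215 = 0.1653 eV.
λ = hc/ΔE = 1240 / 0.1653 = 7503 nm.

7503 nm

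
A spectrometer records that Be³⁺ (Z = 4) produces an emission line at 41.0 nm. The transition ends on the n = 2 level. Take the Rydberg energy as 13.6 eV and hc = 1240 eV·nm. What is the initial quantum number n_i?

n_i = 3

The photon energy is ΔE = hc/λ = 1240 / 41.0 = 30.24 eV.
With Z = 4, ΔE = 217.6 × (1/n_f² − 1/n_i²), so 1/n_f² − 1/n_i² = 0.1390.
With n_f = 2: 1/n_i² = 1/4 − 0.1390 = 0.1110, so n_i ≈ 3.00.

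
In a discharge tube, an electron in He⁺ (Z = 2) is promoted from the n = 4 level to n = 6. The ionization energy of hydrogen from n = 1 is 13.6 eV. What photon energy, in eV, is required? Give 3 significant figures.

1.89 eV

The Bohr energies scale as Z², so for Z = 2: E_n = −54.40/n² eV.
E_6 = −54.40/36 = −1.511 eV and E_4 = −54.40/16 = −3.400 eV.
The photon energy is |E_6 − E_4| = 1.89 eV.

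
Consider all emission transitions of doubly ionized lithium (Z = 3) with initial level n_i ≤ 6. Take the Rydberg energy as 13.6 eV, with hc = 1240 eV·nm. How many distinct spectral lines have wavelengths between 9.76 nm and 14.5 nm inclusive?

Enumerate all n_i → n_f pairs with 1 ≤ n_f < n_i ≤ 6 and compute λ = 1240 / [13.6·9·(1/n_f² − 1/n_i²)].
Lines falling in [9.76, 14.5] nm: 6→1 (10.42 nm), 5→1 (10.55 nm), 4→1 (10.81 nm), 3→1 (11.40 nm), 2→1 (13.51 nm).

5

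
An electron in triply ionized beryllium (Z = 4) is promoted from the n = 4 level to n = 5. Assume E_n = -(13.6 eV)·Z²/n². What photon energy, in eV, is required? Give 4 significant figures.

The Bohr energies scale as Z², so for Z = 4: E_n = −217.6/n² eV.
E_5 = −217.6/25 = −8.704 eV and E_4 = −217.6/16 = −13.60 eV.
The photon energy is |E_5 − E_4| = 4.896 eV.

4.896 eV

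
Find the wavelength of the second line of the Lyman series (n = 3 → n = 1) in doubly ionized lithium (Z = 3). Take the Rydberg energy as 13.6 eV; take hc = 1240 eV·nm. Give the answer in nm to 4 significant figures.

The Lyman series terminates on n_f = 1; the second line has n_i = 1+2 = 3.
ΔE = 122.4 × (1/1² − 1/3²) = 108.8 eV.
λ = 1240 / 108.8 = 11.40 nm.

11.40 nm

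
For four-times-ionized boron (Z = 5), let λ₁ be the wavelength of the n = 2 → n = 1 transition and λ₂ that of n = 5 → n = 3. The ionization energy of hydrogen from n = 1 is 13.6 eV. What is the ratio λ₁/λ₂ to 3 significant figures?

0.0948

λ ∝ 1/ΔE ∝ 1/(1/n_f² − 1/n_i²), and the Z² and hc factors cancel in the ratio.
λ₁/λ₂ = (1/3² − 1/5²)/(1/1² − 1/2²) = 0.07111/0.7500 = 0.0948.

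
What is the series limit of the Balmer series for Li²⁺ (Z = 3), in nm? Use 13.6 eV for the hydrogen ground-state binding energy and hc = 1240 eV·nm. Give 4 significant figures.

The Balmer series has lower level n_f = 2; the series limit corresponds to n_i → ∞.
ΔE_max = 13.6 × 9 / 2² = 30.60 eV.
λ_min = 1240 / 30.60 = 40.52 nm.

40.52 nm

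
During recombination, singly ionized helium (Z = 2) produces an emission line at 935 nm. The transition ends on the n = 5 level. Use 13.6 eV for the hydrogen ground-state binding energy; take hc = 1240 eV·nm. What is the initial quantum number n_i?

The photon energy is ΔE = hc/λ = 1240 / 935 = 1.326 eV.
With Z = 2, ΔE = 54.40 × (1/n_f² − 1/n_i²), so 1/n_f² − 1/n_i² = 0.02438.
With n_f = 5: 1/n_i² = 1/25 − 0.02438 = 0.01562, so n_i ≈ 8.00.

n_i = 8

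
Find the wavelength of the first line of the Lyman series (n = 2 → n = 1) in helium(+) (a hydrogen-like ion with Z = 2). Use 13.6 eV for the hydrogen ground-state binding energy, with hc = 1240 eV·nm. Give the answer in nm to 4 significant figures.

The Lyman series terminates on n_f = 1; the first line has n_i = 1+1 = 2.
ΔE = 54.40 × (1/1² − 1/2²) = 40.80 eV.
λ = 1240 / 40.80 = 30.39 nm.

30.39 nm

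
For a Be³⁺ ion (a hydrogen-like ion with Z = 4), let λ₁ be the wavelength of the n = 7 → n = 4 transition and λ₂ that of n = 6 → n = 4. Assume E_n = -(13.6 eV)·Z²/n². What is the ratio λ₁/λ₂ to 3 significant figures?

0.825

λ ∝ 1/ΔE ∝ 1/(1/n_f² − 1/n_i²), and the Z² and hc factors cancel in the ratio.
λ₁/λ₂ = (1/4² − 1/6²)/(1/4² − 1/7²) = 0.03472/0.04209 = 0.825.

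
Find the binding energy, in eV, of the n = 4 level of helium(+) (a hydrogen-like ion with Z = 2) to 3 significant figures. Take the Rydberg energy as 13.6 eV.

3.40 eV

E_n = −13.6 Z²/n² = −54.40/n² eV for Z = 2.
E_4 = −54.40/16 = −3.40 eV, so ionization (to E = 0) requires 3.40 eV.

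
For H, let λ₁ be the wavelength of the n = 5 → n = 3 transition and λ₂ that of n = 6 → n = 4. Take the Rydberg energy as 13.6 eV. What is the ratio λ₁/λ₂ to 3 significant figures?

0.488

λ ∝ 1/ΔE ∝ 1/(1/n_f² − 1/n_i²), and the Z² and hc factors cancel in the ratio.
λ₁/λ₂ = (1/4² − 1/6²)/(1/3² − 1/5²) = 0.03472/0.07111 = 0.488.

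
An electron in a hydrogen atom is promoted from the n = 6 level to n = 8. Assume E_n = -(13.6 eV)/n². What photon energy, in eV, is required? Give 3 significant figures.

E_8 = −13.60/64 = −0.2125 eV and E_6 = −13.60/36 = −0.3778 eV.
The photon energy is |E_8 − E_6| = 0.165 eV.

0.165 eV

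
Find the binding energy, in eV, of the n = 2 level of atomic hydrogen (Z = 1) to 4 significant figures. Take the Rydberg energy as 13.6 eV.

3.400 eV

E_2 = −13.60/4 = −3.400 eV, so ionization (to E = 0) requires 3.400 eV.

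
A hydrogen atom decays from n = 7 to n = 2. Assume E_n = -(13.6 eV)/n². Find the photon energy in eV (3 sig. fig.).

E_7 = −13.60/49 = −0.2776 eV and E_2 = −13.60/4 = −3.400 eV.
The photon energy is |E_7 − E_2| = 3.12 eV.

3.12 eV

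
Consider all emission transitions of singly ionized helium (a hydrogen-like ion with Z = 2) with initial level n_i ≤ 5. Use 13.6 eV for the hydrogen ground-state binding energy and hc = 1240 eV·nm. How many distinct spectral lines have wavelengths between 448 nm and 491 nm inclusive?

1

Enumerate all n_i → n_f pairs with 1 ≤ n_f < n_i ≤ 5 and compute λ = 1240 / [13.6·4·(1/n_f² − 1/n_i²)].
Lines falling in [448, 491] nm: 4→3 (468.9 nm).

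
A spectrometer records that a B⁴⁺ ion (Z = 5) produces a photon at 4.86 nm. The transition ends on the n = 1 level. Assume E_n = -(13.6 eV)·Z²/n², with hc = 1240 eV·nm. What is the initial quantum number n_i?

The photon energy is ΔE = hc/λ = 1240 / 4.86 = 255.1 eV.
With Z = 5, ΔE = 340.0 × (1/n_f² − 1/n_i²), so 1/n_f² − 1/n_i² = 0.7504.
With n_f = 1: 1/n_i² = 1/1 − 0.7504 = 0.2496, so n_i ≈ 2.00.

n_i = 2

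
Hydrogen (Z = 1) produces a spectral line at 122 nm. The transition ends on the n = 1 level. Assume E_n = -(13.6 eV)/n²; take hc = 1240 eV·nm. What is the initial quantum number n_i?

n_i = 2

The photon energy is ΔE = hc/λ = 1240 / 122 = 10.16 eV.
With Z = 1, ΔE = 13.60 × (1/n_f² − 1/n_i²), so 1/n_f² − 1/n_i² = 0.7473.
With n_f = 1: 1/n_i² = 1/1 − 0.7473 = 0.2527, so n_i ≈ 1.99.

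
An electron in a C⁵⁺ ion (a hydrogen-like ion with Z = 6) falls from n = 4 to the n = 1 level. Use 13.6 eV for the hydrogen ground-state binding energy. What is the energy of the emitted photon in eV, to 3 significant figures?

The Bohr energies scale as Z², so for Z = 6: E_n = −489.6/n² eV.
E_4 = −489.6/16 = −30.60 eV and E_1 = −489.6/1 = −489.6 eV.
The photon energy is |E_4 − E_1| = 459 eV.

459 eV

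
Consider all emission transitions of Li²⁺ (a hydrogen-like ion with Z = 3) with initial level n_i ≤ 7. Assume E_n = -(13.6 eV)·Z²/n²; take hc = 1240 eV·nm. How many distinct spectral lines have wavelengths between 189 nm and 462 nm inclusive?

Enumerate all n_i → n_f pairs with 1 ≤ n_f < n_i ≤ 7 and compute λ = 1240 / [13.6·9·(1/n_f² − 1/n_i²)].
Lines falling in [189, 462] nm: 4→3 (208.4 nm), 7→4 (240.7 nm), 6→4 (291.8 nm), 5→4 (450.3 nm).

4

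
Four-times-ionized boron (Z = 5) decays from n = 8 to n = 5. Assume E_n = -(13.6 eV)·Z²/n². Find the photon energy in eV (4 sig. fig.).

8.288 eV

The Bohr energies scale as Z², so for Z = 5: E_n = −340.0/n² eV.
E_8 = −340.0/64 = −5.313 eV and E_5 = −340.0/25 = −13.60 eV.
The photon energy is |E_8 − E_5| = 8.288 eV.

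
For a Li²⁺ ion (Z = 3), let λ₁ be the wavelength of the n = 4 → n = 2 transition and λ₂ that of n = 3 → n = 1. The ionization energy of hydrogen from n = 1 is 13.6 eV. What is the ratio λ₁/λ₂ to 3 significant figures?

4.74

λ ∝ 1/ΔE ∝ 1/(1/n_f² − 1/n_i²), and the Z² and hc factors cancel in the ratio.
λ₁/λ₂ = (1/1² − 1/3²)/(1/2² − 1/4²) = 0.8889/0.1875 = 4.74.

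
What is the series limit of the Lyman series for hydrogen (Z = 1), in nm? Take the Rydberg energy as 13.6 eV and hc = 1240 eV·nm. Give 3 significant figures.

The Lyman series has lower level n_f = 1; the series limit corresponds to n_i → ∞.
ΔE_max = 13.6 × 1 / 1² = 13.60 eV.
λ_min = 1240 / 13.60 = 91.2 nm.

91.2 nm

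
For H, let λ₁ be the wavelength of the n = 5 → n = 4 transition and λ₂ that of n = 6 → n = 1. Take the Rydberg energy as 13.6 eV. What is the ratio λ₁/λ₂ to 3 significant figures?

λ ∝ 1/ΔE ∝ 1/(1/n_f² − 1/n_i²), and the Z² and hc factors cancel in the ratio.
λ₁/λ₂ = (1/1² − 1/6²)/(1/4² − 1/5²) = 0.9722/0.02250 = 43.2.

43.2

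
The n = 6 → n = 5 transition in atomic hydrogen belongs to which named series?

The series is set by the lower level: n_f = 5 is the Pfund series.

Pfund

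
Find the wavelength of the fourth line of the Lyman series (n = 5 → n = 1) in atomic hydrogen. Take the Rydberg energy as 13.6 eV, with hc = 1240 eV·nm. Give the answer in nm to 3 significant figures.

The Lyman series terminates on n_f = 1; the fourth line has n_i = 1+4 = 5.
ΔE = 13.60 × (1/1² − 1/5²) = 13.06 eV.
λ = 1240 / 13.06 = 95.0 nm.

95.0 nm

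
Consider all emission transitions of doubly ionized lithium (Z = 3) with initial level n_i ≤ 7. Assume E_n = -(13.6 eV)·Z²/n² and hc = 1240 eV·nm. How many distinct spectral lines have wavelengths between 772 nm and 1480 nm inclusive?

2

Enumerate all n_i → n_f pairs with 1 ≤ n_f < n_i ≤ 7 and compute λ = 1240 / [13.6·9·(1/n_f² − 1/n_i²)].
Lines falling in [772, 1480] nm: 6→5 (828.9 nm), 7→6 (1375 nm).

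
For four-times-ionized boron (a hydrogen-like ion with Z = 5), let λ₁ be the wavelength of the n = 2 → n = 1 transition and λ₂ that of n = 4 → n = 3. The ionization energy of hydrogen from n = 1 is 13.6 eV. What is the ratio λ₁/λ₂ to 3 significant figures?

0.0648

λ ∝ 1/ΔE ∝ 1/(1/n_f² − 1/n_i²), and the Z² and hc factors cancel in the ratio.
λ₁/λ₂ = (1/3² − 1/4²)/(1/1² − 1/2²) = 0.04861/0.7500 = 0.0648.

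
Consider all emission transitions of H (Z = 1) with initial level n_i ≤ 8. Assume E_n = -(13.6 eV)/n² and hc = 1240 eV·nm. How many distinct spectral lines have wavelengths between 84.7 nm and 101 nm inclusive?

Enumerate all n_i → n_f pairs with 1 ≤ n_f < n_i ≤ 8 and compute λ = 1240 / [13.6·1·(1/n_f² − 1/n_i²)].
Lines falling in [84.7, 101] nm: 8→1 (92.62 nm), 7→1 (93.08 nm), 6→1 (93.78 nm), 5→1 (94.98 nm), 4→1 (97.25 nm).

5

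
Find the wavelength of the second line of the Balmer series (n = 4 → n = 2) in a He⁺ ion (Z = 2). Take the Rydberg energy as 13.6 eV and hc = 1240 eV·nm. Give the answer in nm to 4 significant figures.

The Balmer series terminates on n_f = 2; the second line has n_i = 2+2 = 4.
ΔE = 54.40 × (1/2² − 1/4²) = 10.20 eV.
λ = 1240 / 10.20 = 121.6 nm.

121.6 nm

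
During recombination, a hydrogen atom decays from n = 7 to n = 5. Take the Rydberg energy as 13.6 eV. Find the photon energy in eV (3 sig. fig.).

E_7 = −13.60/49 = −0.2776 eV and E_5 = −13.60/25 = −0.5440 eV.
The photon energy is |E_7 − E_5| = 0.266 eV.

0.266 eV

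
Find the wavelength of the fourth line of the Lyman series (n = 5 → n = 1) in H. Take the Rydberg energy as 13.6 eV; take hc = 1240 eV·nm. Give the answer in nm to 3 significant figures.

95.0 nm

The Lyman series terminates on n_f = 1; the fourth line has n_i = 1+4 = 5.
ΔE = 13.60 × (1/1² − 1/5²) = 13.06 eV.
λ = 1240 / 13.06 = 95.0 nm.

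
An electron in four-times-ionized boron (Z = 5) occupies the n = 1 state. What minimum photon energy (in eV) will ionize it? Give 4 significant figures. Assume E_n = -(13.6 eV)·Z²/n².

E_n = −13.6 Z²/n² = −340.0/n² eV for Z = 5.
E_1 = −340.0/1 = −340.0 eV, so ionization (to E = 0) requires 340.0 eV.

340.0 eV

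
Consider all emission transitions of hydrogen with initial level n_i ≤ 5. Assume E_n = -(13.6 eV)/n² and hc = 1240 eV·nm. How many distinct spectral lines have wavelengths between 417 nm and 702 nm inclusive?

Enumerate all n_i → n_f pairs with 1 ≤ n_f < n_i ≤ 5 and compute λ = 1240 / [13.6·1·(1/n_f² − 1/n_i²)].
Lines falling in [417, 702] nm: 5→2 (434.2 nm), 4→2 (486.3 nm), 3→2 (656.5 nm).

3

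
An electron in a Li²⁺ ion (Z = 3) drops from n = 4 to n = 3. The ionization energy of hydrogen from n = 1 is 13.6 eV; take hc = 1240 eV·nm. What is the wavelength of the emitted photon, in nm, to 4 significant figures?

For Z = 3 the level energies scale as Z², so the effective Rydberg energy is 13.6 × 9 = 122.4 eV.
ΔE = 122.4 × (1/3² − 1/4²) = 122.4 × 0.04861 = 5.950 eV.
λ = hc/ΔE = 1240 / 5.950 = 208.4 nm.

208.4 nm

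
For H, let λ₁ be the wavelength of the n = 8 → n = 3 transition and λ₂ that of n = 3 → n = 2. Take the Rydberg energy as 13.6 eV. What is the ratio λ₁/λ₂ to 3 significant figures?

1.45

λ ∝ 1/ΔE ∝ 1/(1/n_f² − 1/n_i²), and the Z² and hc factors cancel in the ratio.
λ₁/λ₂ = (1/2² − 1/3²)/(1/3² − 1/8²) = 0.1389/0.09549 = 1.45.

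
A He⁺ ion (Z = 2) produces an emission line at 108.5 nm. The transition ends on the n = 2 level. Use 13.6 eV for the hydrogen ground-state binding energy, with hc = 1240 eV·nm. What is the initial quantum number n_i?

n_i = 5

The photon energy is ΔE = hc/λ = 1240 / 108.5 = 11.43 eV.
With Z = 2, ΔE = 54.40 × (1/n_f² − 1/n_i²), so 1/n_f² − 1/n_i² = 0.2101.
With n_f = 2: 1/n_i² = 1/4 − 0.2101 = 0.03992, so n_i ≈ 5.01.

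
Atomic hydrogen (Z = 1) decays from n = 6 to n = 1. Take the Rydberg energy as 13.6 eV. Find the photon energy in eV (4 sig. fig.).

E_6 = −13.60/36 = −0.3778 eV and E_1 = −13.60/1 = −13.60 eV.
The photon energy is |E_6 − E_1| = 13.22 eV.

13.22 eV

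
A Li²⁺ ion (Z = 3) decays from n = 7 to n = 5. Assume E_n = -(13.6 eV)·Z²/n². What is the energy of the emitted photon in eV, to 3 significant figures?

The Bohr energies scale as Z², so for Z = 3: E_n = −122.4/n² eV.
E_7 = −122.4/49 = −2.498 eV and E_5 = −122.4/25 = −4.896 eV.
The photon energy is |E_7 − E_5| = 2.40 eV.

2.40 eV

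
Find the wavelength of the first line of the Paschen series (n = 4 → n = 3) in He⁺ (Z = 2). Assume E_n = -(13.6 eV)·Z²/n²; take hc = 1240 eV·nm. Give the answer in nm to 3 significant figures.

469 nm

The Paschen series terminates on n_f = 3; the first line has n_i = 3+1 = 4.
ΔE = 54.40 × (1/3² − 1/4²) = 2.644 eV.
λ = 1240 / 2.644 = 469 nm.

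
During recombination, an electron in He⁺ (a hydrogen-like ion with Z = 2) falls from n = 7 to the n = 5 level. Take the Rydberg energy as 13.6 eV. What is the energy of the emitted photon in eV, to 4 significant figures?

The Bohr energies scale as Z², so for Z = 2: E_n = −54.40/n² eV.
E_7 = −54.40/49 = −1.110 eV and E_5 = −54.40/25 = −2.176 eV.
The photon energy is |E_7 − E_5| = 1.066 eV.

1.066 eV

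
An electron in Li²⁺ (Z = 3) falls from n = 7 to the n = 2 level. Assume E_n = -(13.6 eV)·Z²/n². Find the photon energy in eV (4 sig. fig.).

The Bohr energies scale as Z², so for Z = 3: E_n = −122.4/n² eV.
E_7 = −122.4/49 = −2.498 eV and E_2 = −122.4/4 = −30.60 eV.
The photon energy is |E_7 − E_2| = 28.10 eV.

28.10 eV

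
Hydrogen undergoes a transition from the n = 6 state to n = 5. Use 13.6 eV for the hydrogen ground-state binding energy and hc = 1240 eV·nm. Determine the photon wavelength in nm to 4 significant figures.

7460 nm

ΔE = 13.60 × (1/5² − 1/6²) = 13.60 × 0.01222 = 0.1662 eV.
λ = hc/ΔE = 1240 / 0.1662 = 7460 nm.
This line belongs to the Pfund series.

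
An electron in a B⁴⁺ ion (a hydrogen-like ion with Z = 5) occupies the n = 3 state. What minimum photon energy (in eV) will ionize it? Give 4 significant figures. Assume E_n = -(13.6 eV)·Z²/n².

37.78 eV

E_n = −13.6 Z²/n² = −340.0/n² eV for Z = 5.
E_3 = −340.0/9 = −37.78 eV, so ionization (to E = 0) requires 37.78 eV.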